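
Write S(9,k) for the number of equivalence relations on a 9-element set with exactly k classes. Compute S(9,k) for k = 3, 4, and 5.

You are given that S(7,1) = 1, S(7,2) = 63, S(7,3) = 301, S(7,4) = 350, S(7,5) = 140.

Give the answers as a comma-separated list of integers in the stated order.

i=8: T(8,2)=1+2·63=127 | T(8,3)=63+3·301=966 | T(8,4)=301+4·350=1701 | T(8,5)=350+5·140=1050
i=9: T(9,3)=127+3·966=3025 | T(9,4)=966+4·1701=7770 | T(9,5)=1701+5·1050=6951
Read S(9,3) = 3025, S(9,4) = 7770, S(9,5) = 6951.

3025, 7770, 6951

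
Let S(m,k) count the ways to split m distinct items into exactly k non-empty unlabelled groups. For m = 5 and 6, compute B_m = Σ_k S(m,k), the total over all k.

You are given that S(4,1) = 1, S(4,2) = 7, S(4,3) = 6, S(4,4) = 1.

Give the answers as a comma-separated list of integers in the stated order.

i=5: T(5,1)=0+1·1=1 | T(5,2)=1+2·7=15 | T(5,3)=7+3·6=25 | T(5,4)=6+4·1=10 | T(5,5)=1+5·0=1
i=6: T(6,1)=0+1·1=1 | T(6,2)=1+2·15=31 | T(6,3)=15+3·25=90 | T(6,4)=25+4·10=65 | T(6,5)=10+5·1=15 | T(6,6)=1+6·0=1
B_5 = ΣS(5,k) = 1+15+25+10+1 = 52
B_6 = ΣS(6,k) = 1+31+90+65+15+1 = 203

52, 203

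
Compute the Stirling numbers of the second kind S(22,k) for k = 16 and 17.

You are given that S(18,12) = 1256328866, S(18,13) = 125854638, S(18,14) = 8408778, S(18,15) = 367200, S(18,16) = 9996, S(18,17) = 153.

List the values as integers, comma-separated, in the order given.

@19  (19,13):125854638·13+1256328866→2892439160, (19,14):8408778·14+125854638→243577530, (19,15):367200·15+8408778→13916778, (19,16):9996·16+367200→527136, (19,17):153·17+9996→12597
@20  (20,14):243577530·14+2892439160→6302524580, (20,15):13916778·15+243577530→452329200, (20,16):527136·16+13916778→22350954, (20,17):12597·17+527136→741285
@21  (21,15):452329200·15+6302524580→13087462580, (21,16):22350954·16+452329200→809944464, (21,17):741285·17+22350954→34952799
@22  (22,16):809944464·16+13087462580→26046574004, (22,17):34952799·17+809944464→1404142047
Read S(22,16) = 26046574004, S(22,17) = 1404142047.

26046574004, 1404142047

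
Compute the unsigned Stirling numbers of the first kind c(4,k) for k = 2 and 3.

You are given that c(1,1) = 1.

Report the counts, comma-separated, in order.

11, 6

row 2: T[2][1]=1·1+0=1  T[2][2]=1·0+1=1
row 3: T[3][1]=2·1+0=2  T[3][2]=2·1+1=3  T[3][3]=2·0+1=1
row 4: T[4][2]=3·3+2=11  T[4][3]=3·1+3=6
Read c(4,2) = 11, c(4,3) = 6.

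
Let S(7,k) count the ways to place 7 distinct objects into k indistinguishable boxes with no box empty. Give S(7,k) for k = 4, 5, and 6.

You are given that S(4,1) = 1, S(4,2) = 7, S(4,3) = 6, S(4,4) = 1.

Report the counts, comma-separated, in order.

350, 140, 21

@5  (5,2):7·2+1→15, (5,3):6·3+7→25, (5,4):1·4+6→10, (5,5):0·5+1→1
@6  (6,3):25·3+15→90, (6,4):10·4+25→65, (6,5):1·5+10→15, (6,6):0·6+1→1
@7  (7,4):65·4+90→350, (7,5):15·5+65→140, (7,6):1·6+15→21
Read S(7,4) = 350, S(7,5) = 140, S(7,6) = 21.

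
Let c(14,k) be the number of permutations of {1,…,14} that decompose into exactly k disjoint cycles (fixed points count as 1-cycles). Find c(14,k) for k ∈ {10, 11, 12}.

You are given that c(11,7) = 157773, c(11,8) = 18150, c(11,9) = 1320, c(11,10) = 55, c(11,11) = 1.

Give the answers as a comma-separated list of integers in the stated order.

row 12: T[12][8]=11·18150+157773=357423  T[12][9]=11·1320+18150=32670  T[12][10]=11·55+1320=1925  T[12][11]=11·1+55=66  T[12][12]=11·0+1=1
row 13: T[13][9]=12·32670+357423=749463  T[13][10]=12·1925+32670=55770  T[13][11]=12·66+1925=2717  T[13][12]=12·1+66=78
row 14: T[14][10]=13·55770+749463=1474473  T[14][11]=13·2717+55770=91091  T[14][12]=13·78+2717=3731
Read c(14,10) = 1474473, c(14,11) = 91091, c(14,12) = 3731.

1474473, 91091, 3731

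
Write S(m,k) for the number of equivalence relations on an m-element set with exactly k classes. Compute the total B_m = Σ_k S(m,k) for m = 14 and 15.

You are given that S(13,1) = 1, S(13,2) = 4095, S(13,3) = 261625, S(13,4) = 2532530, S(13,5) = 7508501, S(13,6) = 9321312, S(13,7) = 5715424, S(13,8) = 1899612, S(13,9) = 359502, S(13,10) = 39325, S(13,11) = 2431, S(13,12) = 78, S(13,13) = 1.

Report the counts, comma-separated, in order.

i=14: T(14,1)=0+1·1=1 | T(14,2)=1+2·4095=8191 | T(14,3)=4095+3·261625=788970 | T(14,4)=261625+4·2532530=10391745 | T(14,5)=2532530+5·7508501=40075035 | T(14,6)=7508501+6·9321312=63436373 | T(14,7)=9321312+7·5715424=49329280 | T(14,8)=5715424+8·1899612=20912320 | T(14,9)=1899612+9·359502=5135130 | T(14,10)=359502+10·39325=752752 | T(14,11)=39325+11·2431=66066 | T(14,12)=2431+12·78=3367 | T(14,13)=78+13·1=91 | T(14,14)=1+14·0=1
i=15: T(15,1)=0+1·1=1 | T(15,2)=1+2·8191=16383 | T(15,3)=8191+3·788970=2375101 | T(15,4)=788970+4·10391745=42355950 | T(15,5)=10391745+5·40075035=210766920 | T(15,6)=40075035+6·63436373=420693273 | T(15,7)=63436373+7·49329280=408741333 | T(15,8)=49329280+8·20912320=216627840 | T(15,9)=20912320+9·5135130=67128490 | T(15,10)=5135130+10·752752=12662650 | T(15,11)=752752+11·66066=1479478 | T(15,12)=66066+12·3367=106470 | T(15,13)=3367+13·91=4550 | T(15,14)=91+14·1=105 | T(15,15)=1+15·0=1
B_14 = ΣS(14,k) = 1+8191+788970+10391745+40075035+63436373+49329280+20912320+5135130+752752+66066+3367+91+1 = 190899322
B_15 = ΣS(15,k) = 1+16383+2375101+42355950+210766920+420693273+408741333+216627840+67128490+12662650+1479478+106470+4550+105+1 = 1382958545

190899322, 1382958545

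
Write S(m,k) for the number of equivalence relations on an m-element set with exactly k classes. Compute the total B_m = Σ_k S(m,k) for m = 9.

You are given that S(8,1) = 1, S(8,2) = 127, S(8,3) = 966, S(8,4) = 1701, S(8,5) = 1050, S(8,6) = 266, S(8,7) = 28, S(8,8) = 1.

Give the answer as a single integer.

[9] T[9,1]:1*1+0=1 · T[9,2]:2*127+1=255 · T[9,3]:3*966+127=3025 · T[9,4]:4*1701+966=7770 · T[9,5]:5*1050+1701=6951 · T[9,6]:6*266+1050=2646 · T[9,7]:7*28+266=462 · T[9,8]:8*1+28=36 · T[9,9]:9*0+1=1
B_9 = ΣS(9,k) = 1+255+3025+7770+6951+2646+462+36+1 = 21147

21147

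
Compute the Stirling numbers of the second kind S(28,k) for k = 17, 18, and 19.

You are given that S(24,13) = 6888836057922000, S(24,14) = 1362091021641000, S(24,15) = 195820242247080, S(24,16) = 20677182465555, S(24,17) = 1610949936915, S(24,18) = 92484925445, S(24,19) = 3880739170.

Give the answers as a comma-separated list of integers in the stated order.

898741468057510350, 94432767017711850, 7626292886912700

i=25: T(25,14)=6888836057922000+14·1362091021641000=25958110360896000 | T(25,15)=1362091021641000+15·195820242247080=4299394655347200 | T(25,16)=195820242247080+16·20677182465555=526655161695960 | T(25,17)=20677182465555+17·1610949936915=48063331393110 | T(25,18)=1610949936915+18·92484925445=3275678594925 | T(25,19)=92484925445+19·3880739170=166218969675
i=26: T(26,15)=25958110360896000+15·4299394655347200=90449030191104000 | T(26,16)=4299394655347200+16·526655161695960=12725877242482560 | T(26,17)=526655161695960+17·48063331393110=1343731795378830 | T(26,18)=48063331393110+18·3275678594925=107025546101760 | T(26,19)=3275678594925+19·166218969675=6433839018750
i=27: T(27,16)=90449030191104000+16·12725877242482560=294063066070824960 | T(27,17)=12725877242482560+17·1343731795378830=35569317763922670 | T(27,18)=1343731795378830+18·107025546101760=3270191625210510 | T(27,19)=107025546101760+19·6433839018750=229268487458010
i=28: T(28,17)=294063066070824960+17·35569317763922670=898741468057510350 | T(28,18)=35569317763922670+18·3270191625210510=94432767017711850 | T(28,19)=3270191625210510+19·229268487458010=7626292886912700
Read S(28,17) = 898741468057510350, S(28,18) = 94432767017711850, S(28,19) = 7626292886912700.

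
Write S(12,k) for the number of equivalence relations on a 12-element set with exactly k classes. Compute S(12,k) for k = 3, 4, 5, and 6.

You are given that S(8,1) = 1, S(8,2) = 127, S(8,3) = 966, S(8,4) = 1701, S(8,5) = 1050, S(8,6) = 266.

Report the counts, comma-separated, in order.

86526, 611501, 1379400, 1323652

row 9: T[9][1]=1·1+0=1  T[9][2]=2·127+1=255  T[9][3]=3·966+127=3025  T[9][4]=4·1701+966=7770  T[9][5]=5·1050+1701=6951  T[9][6]=6·266+1050=2646
row 10: T[10][1]=1·1+0=1  T[10][2]=2·255+1=511  T[10][3]=3·3025+255=9330  T[10][4]=4·7770+3025=34105  T[10][5]=5·6951+7770=42525  T[10][6]=6·2646+6951=22827
row 11: T[11][2]=2·511+1=1023  T[11][3]=3·9330+511=28501  T[11][4]=4·34105+9330=145750  T[11][5]=5·42525+34105=246730  T[11][6]=6·22827+42525=179487
row 12: T[12][3]=3·28501+1023=86526  T[12][4]=4·145750+28501=611501  T[12][5]=5·246730+145750=1379400  T[12][6]=6·179487+246730=1323652
Read S(12,3) = 86526, S(12,4) = 611501, S(12,5) = 1379400, S(12,6) = 1323652.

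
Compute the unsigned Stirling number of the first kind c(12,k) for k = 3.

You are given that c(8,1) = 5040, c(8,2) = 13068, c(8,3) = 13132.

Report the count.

r9: T_9,1=8×5040+0=40320; T_9,2=8×13068+5040=109584; T_9,3=8×13132+13068=118124
r10: T_10,1=9×40320+0=362880; T_10,2=9×109584+40320=1026576; T_10,3=9×118124+109584=1172700
r11: T_11,2=10×1026576+362880=10628640; T_11,3=10×1172700+1026576=12753576
r12: T_12,3=11×12753576+10628640=150917976
Read c(12,3) = 150917976.

150917976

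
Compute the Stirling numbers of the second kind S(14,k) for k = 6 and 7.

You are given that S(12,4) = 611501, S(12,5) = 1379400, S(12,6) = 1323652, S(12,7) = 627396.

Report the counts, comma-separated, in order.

63436373, 49329280

r13: T_13,5=5×1379400+611501=7508501; T_13,6=6×1323652+1379400=9321312; T_13,7=7×627396+1323652=5715424
r14: T_14,6=6×9321312+7508501=63436373; T_14,7=7×5715424+9321312=49329280
Read S(14,6) = 63436373, S(14,7) = 49329280.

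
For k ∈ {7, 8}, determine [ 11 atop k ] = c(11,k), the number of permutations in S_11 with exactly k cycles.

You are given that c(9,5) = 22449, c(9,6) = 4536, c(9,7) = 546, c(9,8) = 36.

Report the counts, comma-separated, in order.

i=10: T(10,6)=22449+9·4536=63273 | T(10,7)=4536+9·546=9450 | T(10,8)=546+9·36=870
i=11: T(11,7)=63273+10·9450=157773 | T(11,8)=9450+10·870=18150
Read c(11,7) = 157773, c(11,8) = 18150.

157773, 18150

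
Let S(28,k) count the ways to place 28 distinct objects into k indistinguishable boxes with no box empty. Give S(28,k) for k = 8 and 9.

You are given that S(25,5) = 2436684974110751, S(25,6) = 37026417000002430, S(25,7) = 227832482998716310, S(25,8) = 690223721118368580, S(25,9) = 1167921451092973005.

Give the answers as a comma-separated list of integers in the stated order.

@26  (26,6):37026417000002430·6+2436684974110751→224595186974125331, (26,7):227832482998716310·7+37026417000002430→1631853797991016600, (26,8):690223721118368580·8+227832482998716310→5749622251945664950, (26,9):1167921451092973005·9+690223721118368580→11201516780955125625
@27  (27,7):1631853797991016600·7+224595186974125331→11647571772911241531, (27,8):5749622251945664950·8+1631853797991016600→47628831813556336200, (27,9):11201516780955125625·9+5749622251945664950→106563273280541795575
@28  (28,8):47628831813556336200·8+11647571772911241531→392678226281361931131, (28,9):106563273280541795575·9+47628831813556336200→1006698291338432496375
Read S(28,8) = 392678226281361931131, S(28,9) = 1006698291338432496375.

392678226281361931131, 1006698291338432496375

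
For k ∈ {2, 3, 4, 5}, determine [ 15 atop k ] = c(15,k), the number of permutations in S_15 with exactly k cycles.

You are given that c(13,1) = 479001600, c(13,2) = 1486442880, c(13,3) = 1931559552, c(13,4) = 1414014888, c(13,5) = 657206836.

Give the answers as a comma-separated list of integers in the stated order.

[14] T[14,1]:13*479001600+0=6227020800 · T[14,2]:13*1486442880+479001600=19802759040 · T[14,3]:13*1931559552+1486442880=26596717056 · T[14,4]:13*1414014888+1931559552=20313753096 · T[14,5]:13*657206836+1414014888=9957703756
[15] T[15,2]:14*19802759040+6227020800=283465647360 · T[15,3]:14*26596717056+19802759040=392156797824 · T[15,4]:14*20313753096+26596717056=310989260400 · T[15,5]:14*9957703756+20313753096=159721605680
Read c(15,2) = 283465647360, c(15,3) = 392156797824, c(15,4) = 310989260400, c(15,5) = 159721605680.

283465647360, 392156797824, 310989260400, 159721605680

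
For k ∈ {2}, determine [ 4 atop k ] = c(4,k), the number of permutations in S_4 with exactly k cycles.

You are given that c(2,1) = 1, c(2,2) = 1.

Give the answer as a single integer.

i=3: T(3,1)=0+2·1=2 | T(3,2)=1+2·1=3
i=4: T(4,2)=2+3·3=11
Read c(4,2) = 11.

11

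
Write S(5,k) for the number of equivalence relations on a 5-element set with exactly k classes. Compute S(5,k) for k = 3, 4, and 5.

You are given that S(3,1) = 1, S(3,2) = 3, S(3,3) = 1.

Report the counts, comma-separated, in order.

25, 10, 1

@4  (4,2):3·2+1→7, (4,3):1·3+3→6, (4,4):0·4+1→1
@5  (5,3):6·3+7→25, (5,4):1·4+6→10, (5,5):0·5+1→1
Read S(5,3) = 25, S(5,4) = 10, S(5,5) = 1.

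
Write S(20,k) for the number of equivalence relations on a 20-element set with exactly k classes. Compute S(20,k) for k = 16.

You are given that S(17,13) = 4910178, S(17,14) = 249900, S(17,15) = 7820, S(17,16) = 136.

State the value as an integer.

r18: T_18,14=14×249900+4910178=8408778; T_18,15=15×7820+249900=367200; T_18,16=16×136+7820=9996
r19: T_19,15=15×367200+8408778=13916778; T_19,16=16×9996+367200=527136
r20: T_20,16=16×527136+13916778=22350954
Read S(20,16) = 22350954.

22350954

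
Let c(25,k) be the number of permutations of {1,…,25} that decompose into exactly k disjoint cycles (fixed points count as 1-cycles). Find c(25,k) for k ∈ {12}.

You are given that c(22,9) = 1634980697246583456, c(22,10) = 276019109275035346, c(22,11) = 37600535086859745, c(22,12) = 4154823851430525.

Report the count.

130770928736755873500

i=23: T(23,10)=1634980697246583456+22·276019109275035346=7707401101297361068 | T(23,11)=276019109275035346+22·37600535086859745=1103230881185949736 | T(23,12)=37600535086859745+22·4154823851430525=129006659818331295
i=24: T(24,11)=7707401101297361068+23·1103230881185949736=33081711368574204996 | T(24,12)=1103230881185949736+23·129006659818331295=4070384057007569521
i=25: T(25,12)=33081711368574204996+24·4070384057007569521=130770928736755873500
Read c(25,12) = 130770928736755873500.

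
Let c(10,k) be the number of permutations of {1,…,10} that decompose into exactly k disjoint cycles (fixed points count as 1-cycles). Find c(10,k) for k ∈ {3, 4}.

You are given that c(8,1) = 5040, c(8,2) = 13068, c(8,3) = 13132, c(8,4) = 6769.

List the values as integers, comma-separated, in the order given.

1172700, 723680

row 9: T[9][2]=8·13068+5040=109584  T[9][3]=8·13132+13068=118124  T[9][4]=8·6769+13132=67284
row 10: T[10][3]=9·118124+109584=1172700  T[10][4]=9·67284+118124=723680
Read c(10,3) = 1172700, c(10,4) = 723680.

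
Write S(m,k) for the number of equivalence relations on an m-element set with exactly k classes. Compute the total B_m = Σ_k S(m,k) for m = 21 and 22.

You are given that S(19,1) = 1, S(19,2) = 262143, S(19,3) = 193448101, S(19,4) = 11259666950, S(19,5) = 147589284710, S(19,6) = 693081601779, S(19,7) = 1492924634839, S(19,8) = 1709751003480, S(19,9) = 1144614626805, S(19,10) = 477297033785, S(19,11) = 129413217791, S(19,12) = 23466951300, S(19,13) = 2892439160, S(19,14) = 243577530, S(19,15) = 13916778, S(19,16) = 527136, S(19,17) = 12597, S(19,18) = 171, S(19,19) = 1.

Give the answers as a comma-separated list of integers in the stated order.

@20  (20,1):1·1+0→1, (20,2):262143·2+1→524287, (20,3):193448101·3+262143→580606446, (20,4):11259666950·4+193448101→45232115901, (20,5):147589284710·5+11259666950→749206090500, (20,6):693081601779·6+147589284710→4306078895384, (20,7):1492924634839·7+693081601779→11143554045652, (20,8):1709751003480·8+1492924634839→15170932662679, (20,9):1144614626805·9+1709751003480→12011282644725, (20,10):477297033785·10+1144614626805→5917584964655, (20,11):129413217791·11+477297033785→1900842429486, (20,12):23466951300·12+129413217791→411016633391, (20,13):2892439160·13+23466951300→61068660380, (20,14):243577530·14+2892439160→6302524580, (20,15):13916778·15+243577530→452329200, (20,16):527136·16+13916778→22350954, (20,17):12597·17+527136→741285, (20,18):171·18+12597→15675, (20,19):1·19+171→190, (20,20):0·20+1→1
@21  (21,1):1·1+0→1, (21,2):524287·2+1→1048575, (21,3):580606446·3+524287→1742343625, (21,4):45232115901·4+580606446→181509070050, (21,5):749206090500·5+45232115901→3791262568401, (21,6):4306078895384·6+749206090500→26585679462804, (21,7):11143554045652·7+4306078895384→82310957214948, (21,8):15170932662679·8+11143554045652→132511015347084, (21,9):12011282644725·9+15170932662679→123272476465204, (21,10):5917584964655·10+12011282644725→71187132291275, (21,11):1900842429486·11+5917584964655→26826851689001, (21,12):411016633391·12+1900842429486→6833042030178, (21,13):61068660380·13+411016633391→1204909218331, (21,14):6302524580·14+61068660380→149304004500, (21,15):452329200·15+6302524580→13087462580, (21,16):22350954·16+452329200→809944464, (21,17):741285·17+22350954→34952799, (21,18):15675·18+741285→1023435, (21,19):190·19+15675→19285, (21,20):1·20+190→210, (21,21):0·21+1→1
@22  (22,1):1·1+0→1, (22,2):1048575·2+1→2097151, (22,3):1742343625·3+1048575→5228079450, (22,4):181509070050·4+1742343625→727778623825, (22,5):3791262568401·5+181509070050→19137821912055, (22,6):26585679462804·6+3791262568401→163305339345225, (22,7):82310957214948·7+26585679462804→602762379967440, (22,8):132511015347084·8+82310957214948→1142399079991620, (22,9):123272476465204·9+132511015347084→1241963303533920, (22,10):71187132291275·10+123272476465204→835143799377954, (22,11):26826851689001·11+71187132291275→366282500870286, (22,12):6833042030178·12+26826851689001→108823356051137, (22,13):1204909218331·13+6833042030178→22496861868481, (22,14):149304004500·14+1204909218331→3295165281331, (22,15):13087462580·15+149304004500→345615943200, (22,16):809944464·16+13087462580→26046574004, (22,17):34952799·17+809944464→1404142047, (22,18):1023435·18+34952799→53374629, (22,19):19285·19+1023435→1389850, (22,20):210·20+19285→23485, (22,21):1·21+210→231, (22,22):0·22+1→1
B_21 = ΣS(21,k) = 1+1048575+1742343625+181509070050+3791262568401+26585679462804+82310957214948+132511015347084+123272476465204+71187132291275+26826851689001+6833042030178+1204909218331+149304004500+13087462580+809944464+34952799+1023435+19285+210+1 = 474869816156751
B_22 = ΣS(22,k) = 1+2097151+5228079450+727778623825+19137821912055+163305339345225+602762379967440+1142399079991620+1241963303533920+835143799377954+366282500870286+108823356051137+22496861868481+3295165281331+345615943200+26046574004+1404142047+53374629+1389850+23485+231+1 = 4506715738447323

474869816156751, 4506715738447323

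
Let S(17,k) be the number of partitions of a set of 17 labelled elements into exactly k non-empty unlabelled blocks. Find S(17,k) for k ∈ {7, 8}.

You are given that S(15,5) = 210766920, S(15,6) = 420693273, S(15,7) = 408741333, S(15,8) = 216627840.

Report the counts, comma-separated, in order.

r16: T_16,6=6×420693273+210766920=2734926558; T_16,7=7×408741333+420693273=3281882604; T_16,8=8×216627840+408741333=2141764053
r17: T_17,7=7×3281882604+2734926558=25708104786; T_17,8=8×2141764053+3281882604=20415995028
Read S(17,7) = 25708104786, S(17,8) = 20415995028.

25708104786, 20415995028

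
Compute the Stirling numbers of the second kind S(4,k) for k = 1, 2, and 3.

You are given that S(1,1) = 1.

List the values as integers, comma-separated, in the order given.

1, 7, 6

@2  (2,1):1·1+0→1, (2,2):0·2+1→1
@3  (3,1):1·1+0→1, (3,2):1·2+1→3, (3,3):0·3+1→1
@4  (4,1):1·1+0→1, (4,2):3·2+1→7, (4,3):1·3+3→6
Read S(4,1) = 1, S(4,2) = 7, S(4,3) = 6.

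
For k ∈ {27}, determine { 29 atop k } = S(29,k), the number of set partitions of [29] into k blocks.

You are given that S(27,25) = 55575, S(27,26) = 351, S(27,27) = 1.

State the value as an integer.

[28] T[28,26]:26*351+55575=64701 · T[28,27]:27*1+351=378
[29] T[29,27]:27*378+64701=74907
Read S(29,27) = 74907.

74907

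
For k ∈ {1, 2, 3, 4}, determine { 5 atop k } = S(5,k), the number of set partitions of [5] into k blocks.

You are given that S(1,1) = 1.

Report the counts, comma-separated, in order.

@2  (2,1):1·1+0→1, (2,2):0·2+1→1
@3  (3,1):1·1+0→1, (3,2):1·2+1→3, (3,3):0·3+1→1
@4  (4,1):1·1+0→1, (4,2):3·2+1→7, (4,3):1·3+3→6, (4,4):0·4+1→1
@5  (5,1):1·1+0→1, (5,2):7·2+1→15, (5,3):6·3+7→25, (5,4):1·4+6→10
Read S(5,1) = 1, S(5,2) = 15, S(5,3) = 25, S(5,4) = 10.

1, 15, 25, 10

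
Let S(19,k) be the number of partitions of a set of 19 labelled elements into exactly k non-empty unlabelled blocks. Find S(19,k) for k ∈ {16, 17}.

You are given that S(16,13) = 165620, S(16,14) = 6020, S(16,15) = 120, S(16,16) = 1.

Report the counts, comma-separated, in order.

527136, 12597

i=17: T(17,14)=165620+14·6020=249900 | T(17,15)=6020+15·120=7820 | T(17,16)=120+16·1=136 | T(17,17)=1+17·0=1
i=18: T(18,15)=249900+15·7820=367200 | T(18,16)=7820+16·136=9996 | T(18,17)=136+17·1=153
i=19: T(19,16)=367200+16·9996=527136 | T(19,17)=9996+17·153=12597
Read S(19,16) = 527136, S(19,17) = 12597.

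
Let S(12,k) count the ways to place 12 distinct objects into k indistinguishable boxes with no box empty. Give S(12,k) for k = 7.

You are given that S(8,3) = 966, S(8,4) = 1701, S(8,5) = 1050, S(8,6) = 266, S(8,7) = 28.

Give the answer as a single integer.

row 9: T[9][4]=4·1701+966=7770  T[9][5]=5·1050+1701=6951  T[9][6]=6·266+1050=2646  T[9][7]=7·28+266=462
row 10: T[10][5]=5·6951+7770=42525  T[10][6]=6·2646+6951=22827  T[10][7]=7·462+2646=5880
row 11: T[11][6]=6·22827+42525=179487  T[11][7]=7·5880+22827=63987
row 12: T[12][7]=7·63987+179487=627396
Read S(12,7) = 627396.

627396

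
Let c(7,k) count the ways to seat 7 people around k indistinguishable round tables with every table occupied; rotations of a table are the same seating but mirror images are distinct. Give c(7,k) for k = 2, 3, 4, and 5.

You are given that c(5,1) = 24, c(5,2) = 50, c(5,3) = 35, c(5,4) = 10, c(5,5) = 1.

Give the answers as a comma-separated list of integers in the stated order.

i=6: T(6,1)=0+5·24=120 | T(6,2)=24+5·50=274 | T(6,3)=50+5·35=225 | T(6,4)=35+5·10=85 | T(6,5)=10+5·1=15
i=7: T(7,2)=120+6·274=1764 | T(7,3)=274+6·225=1624 | T(7,4)=225+6·85=735 | T(7,5)=85+6·15=175
Read c(7,2) = 1764, c(7,3) = 1624, c(7,4) = 735, c(7,5) = 175.

1764, 1624, 735, 175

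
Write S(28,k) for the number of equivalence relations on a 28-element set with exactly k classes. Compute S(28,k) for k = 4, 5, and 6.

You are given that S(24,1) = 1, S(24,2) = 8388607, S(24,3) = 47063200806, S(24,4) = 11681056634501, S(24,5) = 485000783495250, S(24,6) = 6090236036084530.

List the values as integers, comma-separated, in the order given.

r25: T_25,1=1×1+0=1; T_25,2=2×8388607+1=16777215; T_25,3=3×47063200806+8388607=141197991025; T_25,4=4×11681056634501+47063200806=46771289738810; T_25,5=5×485000783495250+11681056634501=2436684974110751; T_25,6=6×6090236036084530+485000783495250=37026417000002430
r26: T_26,2=2×16777215+1=33554431; T_26,3=3×141197991025+16777215=423610750290; T_26,4=4×46771289738810+141197991025=187226356946265; T_26,5=5×2436684974110751+46771289738810=12230196160292565; T_26,6=6×37026417000002430+2436684974110751=224595186974125331
r27: T_27,3=3×423610750290+33554431=1270865805301; T_27,4=4×187226356946265+423610750290=749329038535350; T_27,5=5×12230196160292565+187226356946265=61338207158409090; T_27,6=6×224595186974125331+12230196160292565=1359801318005044551
r28: T_28,4=4×749329038535350+1270865805301=2998587019946701; T_28,5=5×61338207158409090+749329038535350=307440364830580800; T_28,6=6×1359801318005044551+61338207158409090=8220146115188676396
Read S(28,4) = 2998587019946701, S(28,5) = 307440364830580800, S(28,6) = 8220146115188676396.

2998587019946701, 307440364830580800, 8220146115188676396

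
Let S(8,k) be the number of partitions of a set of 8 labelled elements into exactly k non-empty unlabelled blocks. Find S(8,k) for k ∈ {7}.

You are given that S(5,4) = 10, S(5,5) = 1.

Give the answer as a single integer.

28

r6: T_6,5=5×1+10=15; T_6,6=6×0+1=1
r7: T_7,6=6×1+15=21; T_7,7=7×0+1=1
r8: T_8,7=7×1+21=28
Read S(8,7) = 28.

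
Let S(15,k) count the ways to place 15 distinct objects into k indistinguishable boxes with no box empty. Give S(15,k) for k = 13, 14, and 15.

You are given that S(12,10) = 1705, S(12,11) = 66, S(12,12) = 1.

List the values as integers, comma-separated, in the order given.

r13: T_13,11=11×66+1705=2431; T_13,12=12×1+66=78; T_13,13=13×0+1=1
r14: T_14,12=12×78+2431=3367; T_14,13=13×1+78=91; T_14,14=14×0+1=1
r15: T_15,13=13×91+3367=4550; T_15,14=14×1+91=105; T_15,15=15×0+1=1
Read S(15,13) = 4550, S(15,14) = 105, S(15,15) = 1.

4550, 105, 1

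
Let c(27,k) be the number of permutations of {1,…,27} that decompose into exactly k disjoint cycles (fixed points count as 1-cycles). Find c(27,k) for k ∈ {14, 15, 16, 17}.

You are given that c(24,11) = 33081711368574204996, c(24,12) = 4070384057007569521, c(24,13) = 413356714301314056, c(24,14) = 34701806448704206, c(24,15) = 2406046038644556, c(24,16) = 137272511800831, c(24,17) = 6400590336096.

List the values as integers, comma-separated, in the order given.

row 25: T[25][12]=24·4070384057007569521+33081711368574204996=130770928736755873500  T[25][13]=24·413356714301314056+4070384057007569521=13990945200239106865  T[25][14]=24·34701806448704206+413356714301314056=1246200069070215000  T[25][15]=24·2406046038644556+34701806448704206=92446911376173550  T[25][16]=24·137272511800831+2406046038644556=5700586321864500  T[25][17]=24·6400590336096+137272511800831=290886679867135
row 26: T[26][13]=25·13990945200239106865+130770928736755873500=480544558742733545125  T[26][14]=25·1246200069070215000+13990945200239106865=45145946926994481865  T[26][15]=25·92446911376173550+1246200069070215000=3557372853474553750  T[26][16]=25·5700586321864500+92446911376173550=234961569422786050  T[26][17]=25·290886679867135+5700586321864500=12972753318542875
row 27: T[27][14]=26·45145946926994481865+480544558742733545125=1654339178844590073615  T[27][15]=26·3557372853474553750+45145946926994481865=137637641117332879365  T[27][16]=26·234961569422786050+3557372853474553750=9666373658466991050  T[27][17]=26·12972753318542875+234961569422786050=572253155704900800
Read c(27,14) = 1654339178844590073615, c(27,15) = 137637641117332879365, c(27,16) = 9666373658466991050, c(27,17) = 572253155704900800.

1654339178844590073615, 137637641117332879365, 9666373658466991050, 572253155704900800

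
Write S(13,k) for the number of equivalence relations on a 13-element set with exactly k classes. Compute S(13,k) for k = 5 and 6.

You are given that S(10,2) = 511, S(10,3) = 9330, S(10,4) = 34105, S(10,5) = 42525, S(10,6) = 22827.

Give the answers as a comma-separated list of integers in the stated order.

row 11: T[11][3]=3·9330+511=28501  T[11][4]=4·34105+9330=145750  T[11][5]=5·42525+34105=246730  T[11][6]=6·22827+42525=179487
row 12: T[12][4]=4·145750+28501=611501  T[12][5]=5·246730+145750=1379400  T[12][6]=6·179487+246730=1323652
row 13: T[13][5]=5·1379400+611501=7508501  T[13][6]=6·1323652+1379400=9321312
Read S(13,5) = 7508501, S(13,6) = 9321312.

7508501, 9321312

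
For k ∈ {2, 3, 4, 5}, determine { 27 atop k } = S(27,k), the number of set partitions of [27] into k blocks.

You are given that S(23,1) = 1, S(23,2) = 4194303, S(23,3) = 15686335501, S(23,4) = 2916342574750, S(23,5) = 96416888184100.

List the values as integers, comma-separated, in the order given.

67108863, 1270865805301, 749329038535350, 61338207158409090

[24] T[24,1]:1*1+0=1 · T[24,2]:2*4194303+1=8388607 · T[24,3]:3*15686335501+4194303=47063200806 · T[24,4]:4*2916342574750+15686335501=11681056634501 · T[24,5]:5*96416888184100+2916342574750=485000783495250
[25] T[25,1]:1*1+0=1 · T[25,2]:2*8388607+1=16777215 · T[25,3]:3*47063200806+8388607=141197991025 · T[25,4]:4*11681056634501+47063200806=46771289738810 · T[25,5]:5*485000783495250+11681056634501=2436684974110751
[26] T[26,1]:1*1+0=1 · T[26,2]:2*16777215+1=33554431 · T[26,3]:3*141197991025+16777215=423610750290 · T[26,4]:4*46771289738810+141197991025=187226356946265 · T[26,5]:5*2436684974110751+46771289738810=12230196160292565
[27] T[27,2]:2*33554431+1=67108863 · T[27,3]:3*423610750290+33554431=1270865805301 · T[27,4]:4*187226356946265+423610750290=749329038535350 · T[27,5]:5*12230196160292565+187226356946265=61338207158409090
Read S(27,2) = 67108863, S(27,3) = 1270865805301, S(27,4) = 749329038535350, S(27,5) = 61338207158409090.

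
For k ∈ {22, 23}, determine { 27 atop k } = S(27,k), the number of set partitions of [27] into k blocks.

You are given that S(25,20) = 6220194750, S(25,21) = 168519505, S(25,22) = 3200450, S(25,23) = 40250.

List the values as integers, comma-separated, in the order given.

[26] T[26,21]:21*168519505+6220194750=9759104355 · T[26,22]:22*3200450+168519505=238929405 · T[26,23]:23*40250+3200450=4126200
[27] T[27,22]:22*238929405+9759104355=15015551265 · T[27,23]:23*4126200+238929405=333832005
Read S(27,22) = 15015551265, S(27,23) = 333832005.

15015551265, 333832005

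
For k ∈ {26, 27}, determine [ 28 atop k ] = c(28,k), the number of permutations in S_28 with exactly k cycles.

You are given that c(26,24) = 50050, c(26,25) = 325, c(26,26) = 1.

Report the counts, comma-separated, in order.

67977, 378

r27: T_27,25=26×325+50050=58500; T_27,26=26×1+325=351; T_27,27=26×0+1=1
r28: T_28,26=27×351+58500=67977; T_28,27=27×1+351=378
Read c(28,26) = 67977, c(28,27) = 378.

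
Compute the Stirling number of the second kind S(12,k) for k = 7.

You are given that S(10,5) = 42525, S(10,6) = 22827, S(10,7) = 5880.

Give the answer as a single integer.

[11] T[11,6]:6*22827+42525=179487 · T[11,7]:7*5880+22827=63987
[12] T[12,7]:7*63987+179487=627396
Read S(12,7) = 627396.

627396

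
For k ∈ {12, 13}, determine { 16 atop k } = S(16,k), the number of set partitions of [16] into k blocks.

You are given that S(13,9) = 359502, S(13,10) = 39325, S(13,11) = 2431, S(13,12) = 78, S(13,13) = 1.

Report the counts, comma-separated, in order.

i=14: T(14,10)=359502+10·39325=752752 | T(14,11)=39325+11·2431=66066 | T(14,12)=2431+12·78=3367 | T(14,13)=78+13·1=91
i=15: T(15,11)=752752+11·66066=1479478 | T(15,12)=66066+12·3367=106470 | T(15,13)=3367+13·91=4550
i=16: T(16,12)=1479478+12·106470=2757118 | T(16,13)=106470+13·4550=165620
Read S(16,12) = 2757118, S(16,13) = 165620.

2757118, 165620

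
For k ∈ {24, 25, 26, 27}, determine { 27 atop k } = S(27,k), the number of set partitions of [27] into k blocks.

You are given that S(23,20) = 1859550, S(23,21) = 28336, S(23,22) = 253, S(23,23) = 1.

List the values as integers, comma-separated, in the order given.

5265000, 55575, 351, 1

@24  (24,21):28336·21+1859550→2454606, (24,22):253·22+28336→33902, (24,23):1·23+253→276, (24,24):0·24+1→1
@25  (25,22):33902·22+2454606→3200450, (25,23):276·23+33902→40250, (25,24):1·24+276→300, (25,25):0·25+1→1
@26  (26,23):40250·23+3200450→4126200, (26,24):300·24+40250→47450, (26,25):1·25+300→325, (26,26):0·26+1→1
@27  (27,24):47450·24+4126200→5265000, (27,25):325·25+47450→55575, (27,26):1·26+325→351, (27,27):0·27+1→1
Read S(27,24) = 5265000, S(27,25) = 55575, S(27,26) = 351, S(27,27) = 1.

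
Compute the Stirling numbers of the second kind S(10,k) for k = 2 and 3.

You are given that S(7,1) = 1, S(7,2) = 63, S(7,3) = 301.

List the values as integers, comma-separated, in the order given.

511, 9330

row 8: T[8][1]=1·1+0=1  T[8][2]=2·63+1=127  T[8][3]=3·301+63=966
row 9: T[9][1]=1·1+0=1  T[9][2]=2·127+1=255  T[9][3]=3·966+127=3025
row 10: T[10][2]=2·255+1=511  T[10][3]=3·3025+255=9330
Read S(10,2) = 511, S(10,3) = 9330.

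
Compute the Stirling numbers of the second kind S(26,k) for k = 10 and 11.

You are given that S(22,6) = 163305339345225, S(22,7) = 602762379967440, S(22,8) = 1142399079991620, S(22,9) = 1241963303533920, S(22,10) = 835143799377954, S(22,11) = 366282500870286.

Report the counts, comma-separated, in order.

r23: T_23,7=7×602762379967440+163305339345225=4382641999117305; T_23,8=8×1142399079991620+602762379967440=9741955019900400; T_23,9=9×1241963303533920+1142399079991620=12320068811796900; T_23,10=10×835143799377954+1241963303533920=9593401297313460; T_23,11=11×366282500870286+835143799377954=4864251308951100
r24: T_24,8=8×9741955019900400+4382641999117305=82318282158320505; T_24,9=9×12320068811796900+9741955019900400=120622574326072500; T_24,10=10×9593401297313460+12320068811796900=108254081784931500; T_24,11=11×4864251308951100+9593401297313460=63100165695775560
r25: T_25,9=9×120622574326072500+82318282158320505=1167921451092973005; T_25,10=10×108254081784931500+120622574326072500=1203163392175387500; T_25,11=11×63100165695775560+108254081784931500=802355904438462660
r26: T_26,10=10×1203163392175387500+1167921451092973005=13199555372846848005; T_26,11=11×802355904438462660+1203163392175387500=10029078340998476760
Read S(26,10) = 13199555372846848005, S(26,11) = 10029078340998476760.

13199555372846848005, 10029078340998476760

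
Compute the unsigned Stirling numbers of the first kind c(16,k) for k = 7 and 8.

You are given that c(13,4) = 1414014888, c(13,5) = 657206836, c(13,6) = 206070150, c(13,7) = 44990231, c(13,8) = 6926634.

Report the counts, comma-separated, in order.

@14  (14,5):657206836·13+1414014888→9957703756, (14,6):206070150·13+657206836→3336118786, (14,7):44990231·13+206070150→790943153, (14,8):6926634·13+44990231→135036473
@15  (15,6):3336118786·14+9957703756→56663366760, (15,7):790943153·14+3336118786→14409322928, (15,8):135036473·14+790943153→2681453775
@16  (16,7):14409322928·15+56663366760→272803210680, (16,8):2681453775·15+14409322928→54631129553
Read c(16,7) = 272803210680, c(16,8) = 54631129553.

272803210680, 54631129553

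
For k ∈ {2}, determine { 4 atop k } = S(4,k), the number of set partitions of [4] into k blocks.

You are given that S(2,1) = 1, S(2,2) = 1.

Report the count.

7

i=3: T(3,1)=0+1·1=1 | T(3,2)=1+2·1=3
i=4: T(4,2)=1+2·3=7
Read S(4,2) = 7.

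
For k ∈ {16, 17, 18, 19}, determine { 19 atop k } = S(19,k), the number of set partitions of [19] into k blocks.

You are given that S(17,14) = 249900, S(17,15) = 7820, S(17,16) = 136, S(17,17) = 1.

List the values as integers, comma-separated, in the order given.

i=18: T(18,15)=249900+15·7820=367200 | T(18,16)=7820+16·136=9996 | T(18,17)=136+17·1=153 | T(18,18)=1+18·0=1
i=19: T(19,16)=367200+16·9996=527136 | T(19,17)=9996+17·153=12597 | T(19,18)=153+18·1=171 | T(19,19)=1+19·0=1
Read S(19,16) = 527136, S(19,17) = 12597, S(19,18) = 171, S(19,19) = 1.

527136, 12597, 171, 1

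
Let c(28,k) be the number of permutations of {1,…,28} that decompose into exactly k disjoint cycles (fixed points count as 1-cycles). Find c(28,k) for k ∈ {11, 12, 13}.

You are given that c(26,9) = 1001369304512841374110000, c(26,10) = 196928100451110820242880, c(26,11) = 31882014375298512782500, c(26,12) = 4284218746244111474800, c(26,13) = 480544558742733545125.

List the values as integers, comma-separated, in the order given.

33819732719881270820297640, 4894196422205298253024980, 596287888163635369624650

r27: T_27,10=26×196928100451110820242880+1001369304512841374110000=6121499916241722700424880; T_27,11=26×31882014375298512782500+196928100451110820242880=1025860474208872152587880; T_27,12=26×4284218746244111474800+31882014375298512782500=143271701777645411127300; T_27,13=26×480544558742733545125+4284218746244111474800=16778377273555183648050
r28: T_28,11=27×1025860474208872152587880+6121499916241722700424880=33819732719881270820297640; T_28,12=27×143271701777645411127300+1025860474208872152587880=4894196422205298253024980; T_28,13=27×16778377273555183648050+143271701777645411127300=596287888163635369624650
Read c(28,11) = 33819732719881270820297640, c(28,12) = 4894196422205298253024980, c(28,13) = 596287888163635369624650.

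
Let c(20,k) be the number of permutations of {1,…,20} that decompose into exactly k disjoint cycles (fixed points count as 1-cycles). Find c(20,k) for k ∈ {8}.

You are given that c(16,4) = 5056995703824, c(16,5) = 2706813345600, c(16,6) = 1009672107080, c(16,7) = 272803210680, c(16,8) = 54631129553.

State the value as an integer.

@17  (17,5):2706813345600·16+5056995703824→48366009233424, (17,6):1009672107080·16+2706813345600→18861567058880, (17,7):272803210680·16+1009672107080→5374523477960, (17,8):54631129553·16+272803210680→1146901283528
@18  (18,6):18861567058880·17+48366009233424→369012649234384, (18,7):5374523477960·17+18861567058880→110228466184200, (18,8):1146901283528·17+5374523477960→24871845297936
@19  (19,7):110228466184200·18+369012649234384→2353125040549984, (19,8):24871845297936·18+110228466184200→557921681547048
@20  (20,8):557921681547048·19+2353125040549984→12953636989943896
Read c(20,8) = 12953636989943896.

12953636989943896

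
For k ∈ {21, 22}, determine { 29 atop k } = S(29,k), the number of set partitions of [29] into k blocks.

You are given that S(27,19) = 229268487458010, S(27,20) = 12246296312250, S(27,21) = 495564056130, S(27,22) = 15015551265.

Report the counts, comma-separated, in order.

949910385013590, 40823077538100

i=28: T(28,20)=229268487458010+20·12246296312250=474194413703010 | T(28,21)=12246296312250+21·495564056130=22653141490980 | T(28,22)=495564056130+22·15015551265=825906183960
i=29: T(29,21)=474194413703010+21·22653141490980=949910385013590 | T(29,22)=22653141490980+22·825906183960=40823077538100
Read S(29,21) = 949910385013590, S(29,22) = 40823077538100.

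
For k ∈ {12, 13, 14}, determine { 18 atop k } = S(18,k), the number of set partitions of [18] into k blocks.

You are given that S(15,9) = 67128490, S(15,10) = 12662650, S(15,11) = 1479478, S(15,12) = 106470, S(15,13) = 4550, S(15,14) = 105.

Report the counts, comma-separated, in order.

1256328866, 125854638, 8408778

r16: T_16,10=10×12662650+67128490=193754990; T_16,11=11×1479478+12662650=28936908; T_16,12=12×106470+1479478=2757118; T_16,13=13×4550+106470=165620; T_16,14=14×105+4550=6020
r17: T_17,11=11×28936908+193754990=512060978; T_17,12=12×2757118+28936908=62022324; T_17,13=13×165620+2757118=4910178; T_17,14=14×6020+165620=249900
r18: T_18,12=12×62022324+512060978=1256328866; T_18,13=13×4910178+62022324=125854638; T_18,14=14×249900+4910178=8408778
Read S(18,12) = 1256328866, S(18,13) = 125854638, S(18,14) = 8408778.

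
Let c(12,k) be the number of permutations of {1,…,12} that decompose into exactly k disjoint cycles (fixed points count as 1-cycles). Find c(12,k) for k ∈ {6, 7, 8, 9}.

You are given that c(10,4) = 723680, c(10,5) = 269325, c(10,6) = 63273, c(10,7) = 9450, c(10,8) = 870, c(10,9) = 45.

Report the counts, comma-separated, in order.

[11] T[11,5]:10*269325+723680=3416930 · T[11,6]:10*63273+269325=902055 · T[11,7]:10*9450+63273=157773 · T[11,8]:10*870+9450=18150 · T[11,9]:10*45+870=1320
[12] T[12,6]:11*902055+3416930=13339535 · T[12,7]:11*157773+902055=2637558 · T[12,8]:11*18150+157773=357423 · T[12,9]:11*1320+18150=32670
Read c(12,6) = 13339535, c(12,7) = 2637558, c(12,8) = 357423, c(12,9) = 32670.

13339535, 2637558, 357423, 32670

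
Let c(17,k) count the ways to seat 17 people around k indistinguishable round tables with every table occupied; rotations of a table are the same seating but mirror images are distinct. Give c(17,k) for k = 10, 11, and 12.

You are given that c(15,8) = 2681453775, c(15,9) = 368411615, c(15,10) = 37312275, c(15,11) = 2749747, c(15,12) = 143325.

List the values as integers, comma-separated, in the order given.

row 16: T[16][9]=15·368411615+2681453775=8207628000  T[16][10]=15·37312275+368411615=928095740  T[16][11]=15·2749747+37312275=78558480  T[16][12]=15·143325+2749747=4899622
row 17: T[17][10]=16·928095740+8207628000=23057159840  T[17][11]=16·78558480+928095740=2185031420  T[17][12]=16·4899622+78558480=156952432
Read c(17,10) = 23057159840, c(17,11) = 2185031420, c(17,12) = 156952432.

23057159840, 2185031420, 156952432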